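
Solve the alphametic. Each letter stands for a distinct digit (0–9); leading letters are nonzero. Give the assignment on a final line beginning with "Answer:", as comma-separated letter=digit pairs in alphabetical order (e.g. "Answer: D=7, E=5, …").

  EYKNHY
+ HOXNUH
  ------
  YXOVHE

Step 1. [col 1: Y + H ≡ E (mod 10)] no forcing yet in column 1 (carry-in 0); H=5 is free and consistent — try it. So H=5.
Step 2. [col 1: Y + H ≡ E (mod 10)] no forcing yet in column 1 (carry-in 0); E=2 is free and consistent — try it. So E=2.
Step 3. [col 1: Y + H ≡ E (mod 10)] column 1 reads Y+H+carry(0)=E with H=5, E=2; with digits 2,5 already taken and all letters distinct, the only value for Y is 7, so Y=7.
Step 4. [col 2: H + U ≡ H (mod 10)] column 2 reads H+U+carry(1)=H with H=5; with digits 2,5,7 already taken and all letters distinct, the only value for U is 9, so U=9.
Step 5. [col 3: N + N ≡ V (mod 10)] no forcing yet in column 3 (carry-in 1); V=3 is free and consistent — try it, so V=3.
Step 6. [col 3: N + N ≡ V (mod 10)] N=6 is one option consistent with column 3 (N + N ≡ V (mod 10), carry-in 1) — take it ⇒ N=6.
Step 7. [col 4: K + X ≡ O (mod 10)] in column 4 we have K+X≡O with carry-in 1; given nothing yet and digits 2,3,5,6,7,9 already taken and all letters distinct, that pins O to 0 ⇒ O=0.
Step 8. [col 4: K + X ≡ O (mod 10)] no forcing yet in column 4 (carry-in 1); K=1 is free and consistent — try it. So K=1.
Step 9. [col 4: K + X ≡ O (mod 10)] column 4 reads K+X+carry(1)=O with K=1, O=0; with digits 0,1,2,3,5,6,7,9 already taken and all letters distinct, the only value for X is 8, so X=8.

Answer: E=2, H=5, K=1, N=6, O=0, U=9, V=3, X=8, Y=7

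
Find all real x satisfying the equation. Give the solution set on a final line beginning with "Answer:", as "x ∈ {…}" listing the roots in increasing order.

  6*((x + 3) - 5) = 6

Step 1. [6*((x + 3) - 5) = 6] divide by the outer 6, so div: (x + 3) - 5 = 1.
Step 2. [(x + 3) - 5 = 1] 5 comes off first (add 5). So sub: x + 3 = 6.
Step 3. [x + 3 = 6] +3 is outermost — subtract 3 both sides, so sub: x = 3.

Answer: x ∈ {3}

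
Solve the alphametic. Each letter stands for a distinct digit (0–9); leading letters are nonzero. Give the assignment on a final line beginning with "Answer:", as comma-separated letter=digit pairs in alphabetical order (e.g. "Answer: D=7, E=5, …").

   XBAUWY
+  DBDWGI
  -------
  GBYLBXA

Step 1. [col 1: Y + I ≡ A (mod 10)] column 1 (Y + I ≡ A (mod 10), carry-in 0) doesn't pin I yet; pick I=6 and continue, so I=6.
Step 2. [col 1: Y + I ≡ A (mod 10)] column 1 (Y + I ≡ A (mod 10), carry-in 0) doesn't pin Y yet; pick Y=4 and continue ⇒ Y=4.
Step 3. [col 1: Y + I ≡ A (mod 10)] column 1 reads Y+I+carry(0)=A with Y=4, I=6; with digits 4,6 already taken and all letters distinct, the only value for A is 0, so A=0.
Step 4. [col 2: W + G ≡ X (mod 10)] X=5 is one option consistent with column 2 (W + G ≡ X (mod 10), carry-in 1) — take it. So X=5.
Step 5. [col 2: W + G ≡ X (mod 10)] several values work for W in column 2 (W + G ≡ X (mod 10), carry-in 1); try W=3, so W=3.
Step 6. [col 2: W + G ≡ X (mod 10)] in column 2 we have W+G≡X with carry-in 1; given W=3, X=5 and digits 0,3,4,5,6 already taken and all letters distinct, that pins G to 1 ⇒ G=1.
Step 7. [col 3: U + W ≡ B (mod 10)] from column 3 (W=3, carry-in 0, digits 0,1,3,4,5,6 already taken and all letters distinct): B must equal 2 ⇒ B=2.
Step 8. [col 3: U + W ≡ B (mod 10)] in column 3 we have U+W≡B with carry-in 0; given W=3, B=2 and digits 0,1,2,3,4,5,6 already taken and all letters distinct, that pins U to 9 ⇒ U=9.
Step 9. [col 4: A + D ≡ L (mod 10)] from column 4 (A=0, carry-in 1, digits 0,1,2,3,4,5,6,9 already taken and all letters distinct): D must equal 7, so D=7.
Step 10. [col 4: A + D ≡ L (mod 10)] column 4: given A=0, D=7, carry-in 1, and digits 0,1,2,3,4,5,6,7,9 already taken and all letters distinct, A+D≡L (mod 10) forces L=8. So L=8.

Answer: A=0, B=2, D=7, G=1, I=6, L=8, U=9, W=3, X=5, Y=4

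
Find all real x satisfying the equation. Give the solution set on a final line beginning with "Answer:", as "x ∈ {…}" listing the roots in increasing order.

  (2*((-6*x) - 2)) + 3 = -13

Step 1. [(2*((-6*x) - 2)) + 3 = -13] the outer +3 inverts by subtracting 3 ⇒ sub: 2*((-6*x) - 2) = -16.
Step 2. [2*((-6*x) - 2) = -16] 2 out front; divide by 2 ⇒ div: (-6*x) - 2 = -8.
Step 3. [(-6*x) - 2 = -8] add 2: x sits inside (… - 2). So sub: -6*x = -6.
Step 4. [-6*x = -6] leading coefficient -6: divide by -6. So div: x = 1.

Answer: x ∈ {1}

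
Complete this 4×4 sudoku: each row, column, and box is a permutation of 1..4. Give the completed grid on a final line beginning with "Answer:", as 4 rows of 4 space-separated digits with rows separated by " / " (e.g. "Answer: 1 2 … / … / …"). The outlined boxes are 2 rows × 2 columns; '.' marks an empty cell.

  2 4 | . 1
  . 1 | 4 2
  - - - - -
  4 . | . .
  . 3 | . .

Step 1. [r3c3∈{1,2,3}] across row 3, 1 lands solely at r3c3 ⇒ r3c3=1.
Step 2. [r3c2∈{2}] r3c2's peers cover all but 2. So r3c2=2.
Step 3. [r4c4∈{4}] only 4 remains possible at r4c4. So r4c4=4.
Step 4. [r1c3∈{3}] r1c3's peers cover all but 3 ⇒ r1c3=3.
Step 5. [r3c4∈{3}] only 3 remains possible at r3c4. So r3c4=3.
Step 6. [r4c1∈{1}] r4c1 is down to just 1 ⇒ r4c1=1.
Step 7. [r4c3∈{2}] r4c3 has the single candidate 2 ⇒ r4c3=2.
Step 8. [r2c1∈{3}] r2c1 is down to just 3, so r2c1=3.

Answer: 2 4 3 1 / 3 1 4 2 / 4 2 1 3 / 1 3 2 4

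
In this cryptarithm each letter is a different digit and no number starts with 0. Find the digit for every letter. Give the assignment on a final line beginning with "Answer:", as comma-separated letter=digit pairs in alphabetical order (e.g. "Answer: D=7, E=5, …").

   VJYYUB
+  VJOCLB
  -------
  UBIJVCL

Step 1. [col 1: B + B ≡ L (mod 10)] no forcing yet in column 1 (carry-in 0); B=7 is free and consistent — try it ⇒ B=7.
Step 2. [U] the sum has 7 digits but both addends have 6; that extra leading digit U is the final carry, namely 1 ⇒ U=1.
Step 3. [col 1: B + B ≡ L (mod 10)] from column 1 (B=7, carry-in 0, digits 1,7 already taken and all letters distinct): L must equal 4, so L=4.
Step 4. [col 2: U + L ≡ C (mod 10)] column 2 reads U+L+carry(1)=C with U=1, L=4; with digits 1,4,7 already taken and all letters distinct, the only value for C is 6 ⇒ C=6.
Step 5. [col 3: Y + C ≡ V (mod 10)] no forcing yet in column 3 (carry-in 0); Y=2 is free and consistent — try it. So Y=2.
Step 6. [col 3: Y + C ≡ V (mod 10)] column 3 reads Y+C+carry(0)=V with Y=2, C=6; with digits 1,2,4,6,7 already taken and all letters distinct, the only value for V is 8 ⇒ V=8.
Step 7. [col 4: Y + O ≡ J (mod 10)] from column 4 (Y=2, carry-in 0, digits 1,2,4,6,7,8 already taken and all letters distinct): O must equal 3 ⇒ O=3.
Step 8. [col 4: Y + O ≡ J (mod 10)] column 4: given Y=2, O=3, carry-in 0, and digits 1,2,3,4,6,7,8 already taken and all letters distinct, Y+O≡J (mod 10) forces J=5, so J=5.
Step 9. [col 5: J + J ≡ I (mod 10)] from column 5 (J=5, carry-in 0, digits 1,2,3,4,5,6,7,8 already taken and all letters distinct): I must equal 0, so I=0.

Answer: B=7, C=6, I=0, J=5, L=4, O=3, U=1, V=8, Y=2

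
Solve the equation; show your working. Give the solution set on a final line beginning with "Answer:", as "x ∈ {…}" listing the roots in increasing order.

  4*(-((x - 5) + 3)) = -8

Step 1. [4*(-((x - 5) + 3)) = -8] leading coefficient 4: divide by 4. So div: -((x - 5) + 3) = -2.
Step 2. [-((x - 5) + 3) = -2] LHS negated; negate both sides, so neg: (x - 5) + 3 = 2.
Step 3. [(x - 5) + 3 = 2] subtract 3: x sits inside (… + 3) ⇒ sub: x - 5 = -1.
Step 4. [x - 5 = -1] peel the -5: add 5 from each side ⇒ sub: x = 4.

Answer: x ∈ {4}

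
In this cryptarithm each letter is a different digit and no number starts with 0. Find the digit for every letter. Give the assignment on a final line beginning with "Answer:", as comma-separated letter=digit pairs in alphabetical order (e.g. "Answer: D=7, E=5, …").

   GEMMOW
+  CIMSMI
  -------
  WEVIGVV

Step 1. [col 1: W + I ≡ V (mod 10)] V=6 is one option consistent with column 1 (W + I ≡ V (mod 10), carry-in 0) — take it, so V=6.
Step 2. [col 1: W + I ≡ V (mod 10)] several values work for W in column 1 (W + I ≡ V (mod 10), carry-in 0); try W=1 ⇒ W=1.
Step 3. [col 1: W + I ≡ V (mod 10)] from column 1 (W=1, V=6, carry-in 0, digits 1,6 already taken and all letters distinct): I must equal 5. So I=5.
Step 4. [col 2: O + M ≡ V (mod 10)] column 2 (O + M ≡ V (mod 10), carry-in 0) doesn't pin O yet; pick O=9 and continue, so O=9.
Step 5. [col 2: O + M ≡ V (mod 10)] column 2 reads O+M+carry(0)=V with O=9, V=6; with digits 1,5,6,9 already taken and all letters distinct, the only value for M is 7 ⇒ M=7.
Step 6. [col 3: M + S ≡ G (mod 10)] no forcing yet in column 3 (carry-in 1); G=2 is free and consistent — try it, so G=2.
Step 7. [col 3: M + S ≡ G (mod 10)] from column 3 (M=7, G=2, carry-in 1, digits 1,2,5,6,7,9 already taken and all letters distinct): S must equal 4, so S=4.
Step 8. [col 5: E + I ≡ V (mod 10)] column 5: given I=5, V=6, carry-in 1, and digits 1,2,4,5,6,7,9 already taken and all letters distinct, E+I≡V (mod 10) forces E=0, so E=0.
Step 9. [col 6: G + C ≡ E (mod 10)] in column 6 we have G+C≡E with carry-in 0; given G=2, E=0 and digits 0,1,2,4,5,6,7,9 already taken and all letters distinct, that pins C to 8, so C=8.

Answer: C=8, E=0, G=2, I=5, M=7, O=9, S=4, V=6, W=1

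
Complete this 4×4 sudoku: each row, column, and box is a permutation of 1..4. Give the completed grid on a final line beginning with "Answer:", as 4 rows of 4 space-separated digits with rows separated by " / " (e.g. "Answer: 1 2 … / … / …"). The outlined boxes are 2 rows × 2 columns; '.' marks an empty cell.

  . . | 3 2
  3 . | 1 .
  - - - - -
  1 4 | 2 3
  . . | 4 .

Step 1. [r4c1∈{2}] r4c1 is down to just 2 ⇒ r4c1=2.
Step 2. [r2c2∈{2}] only 2 remains possible at r2c2. So r2c2=2.
Step 3. [r1c1∈{4}] nothing but 4 survives at r1c1, so r1c1=4.
Step 4. [r4c2∈{3}] nothing but 3 survives at r4c2, so r4c2=3.
Step 5. [r1c2∈{1}] nothing but 1 survives at r1c2 ⇒ r1c2=1.
Step 6. [r4c4∈{1}] r4c4 is down to just 1 ⇒ r4c4=1.
Step 7. [r2c4∈{4}] r2c4's peers cover all but 4. So r2c4=4.

Answer: 4 1 3 2 / 3 2 1 4 / 1 4 2 3 / 2 3 4 1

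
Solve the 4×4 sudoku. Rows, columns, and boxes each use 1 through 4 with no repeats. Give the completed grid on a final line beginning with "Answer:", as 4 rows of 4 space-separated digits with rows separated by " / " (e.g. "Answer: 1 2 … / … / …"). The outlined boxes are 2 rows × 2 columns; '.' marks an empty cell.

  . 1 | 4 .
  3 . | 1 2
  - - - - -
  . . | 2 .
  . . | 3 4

Step 1. [r3c1∈{1,4}] col 1 places 4 nowhere but r3c1, so r3c1=4.
Step 2. [r4c2∈{2}] only 2 remains possible at r4c2 ⇒ r4c2=2.
Step 3. [r4c1∈{1}] r4c1's peers cover all but 1 ⇒ r4c1=1.
Step 4. [r3c4∈{1}] r3c4's peers cover all but 1 ⇒ r3c4=1.
Step 5. [r1c4∈{3}] r1c4 is down to just 3 ⇒ r1c4=3.
Step 6. [r3c2∈{3}] r3c2's peers cover all but 3 ⇒ r3c2=3.
Step 7. [r2c2∈{4}] only 4 remains possible at r2c2, so r2c2=4.
Step 8. [r1c1∈{2}] r1c1 is down to just 2, so r1c1=2.

Answer: 2 1 4 3 / 3 4 1 2 / 4 3 2 1 / 1 2 3 4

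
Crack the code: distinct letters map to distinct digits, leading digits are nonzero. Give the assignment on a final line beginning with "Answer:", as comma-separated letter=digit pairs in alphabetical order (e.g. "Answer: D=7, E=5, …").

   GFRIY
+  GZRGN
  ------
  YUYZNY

Step 1. [col 1: Y + N ≡ Y (mod 10)] column 1: given nothing yet, carry-in 0, and all letters distinct, none taken yet, Y+N≡Y (mod 10) forces N=0, so N=0.
Step 2. [col 1: Y + N ≡ Y (mod 10)] several values work for Y in column 1 (Y + N ≡ Y (mod 10), carry-in 0); try Y=1 ⇒ Y=1.
Step 3. [col 2: I + G ≡ N (mod 10)] G=7 is one option consistent with column 2 (I + G ≡ N (mod 10), carry-in 0) — take it ⇒ G=7.
Step 4. [col 2: I + G ≡ N (mod 10)] from column 2 (G=7, N=0, carry-in 0, digits 0,1,7 already taken and all letters distinct): I must equal 3, so I=3.
Step 5. [col 3: R + R ≡ Z (mod 10)] R=4 is one option consistent with column 3 (R + R ≡ Z (mod 10), carry-in 1) — take it ⇒ R=4.
Step 6. [col 3: R + R ≡ Z (mod 10)] from column 3 (R=4, carry-in 1, digits 0,1,3,4,7 already taken and all letters distinct): Z must equal 9, so Z=9.
Step 7. [col 4: F + Z ≡ Y (mod 10)] column 4 reads F+Z+carry(0)=Y with Z=9, Y=1; with digits 0,1,3,4,7,9 already taken and all letters distinct, the only value for F is 2 ⇒ F=2.
Step 8. [col 5: G + G ≡ U (mod 10)] from column 5 (G=7, carry-in 1, digits 0,1,2,3,4,7,9 already taken and all letters distinct): U must equal 5. So U=5.

Answer: F=2, G=7, I=3, N=0, R=4, U=5, Y=1, Z=9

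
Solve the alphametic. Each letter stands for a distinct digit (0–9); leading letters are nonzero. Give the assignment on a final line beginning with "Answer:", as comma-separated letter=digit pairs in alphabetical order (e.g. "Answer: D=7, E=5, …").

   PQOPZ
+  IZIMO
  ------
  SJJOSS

Step 1. [col 1: Z + O ≡ S (mod 10)] no forcing yet in column 1 (carry-in 0); S=1 is free and consistent — try it ⇒ S=1.
Step 2. [col 1: Z + O ≡ S (mod 10)] Z=6 is one option consistent with column 1 (Z + O ≡ S (mod 10), carry-in 0) — take it. So Z=6.
Step 3. [col 1: Z + O ≡ S (mod 10)] column 1 reads Z+O+carry(0)=S with Z=6, S=1; with digits 1,6 already taken and all letters distinct, the only value for O is 5 ⇒ O=5.
Step 4. [col 2: P + M ≡ S (mod 10)] P=8 is one option consistent with column 2 (P + M ≡ S (mod 10), carry-in 1) — take it. So P=8.
Step 5. [col 2: P + M ≡ S (mod 10)] from column 2 (P=8, S=1, carry-in 1, digits 1,5,6,8 already taken and all letters distinct): M must equal 2. So M=2.
Step 6. [col 3: O + I ≡ O (mod 10)] column 3 reads O+I+carry(1)=O with O=5; with digits 1,2,5,6,8 already taken and all letters distinct, the only value for I is 9, so I=9.
Step 7. [col 4: Q + Z ≡ J (mod 10)] column 4 (Q + Z ≡ J (mod 10), carry-in 1) doesn't pin Q yet; pick Q=0 and continue. So Q=0.
Step 8. [col 4: Q + Z ≡ J (mod 10)] column 4 reads Q+Z+carry(1)=J with Q=0, Z=6; with digits 0,1,2,5,6,8,9 already taken and all letters distinct, the only value for J is 7. So J=7.

Answer: I=9, J=7, M=2, O=5, P=8, Q=0, S=1, Z=6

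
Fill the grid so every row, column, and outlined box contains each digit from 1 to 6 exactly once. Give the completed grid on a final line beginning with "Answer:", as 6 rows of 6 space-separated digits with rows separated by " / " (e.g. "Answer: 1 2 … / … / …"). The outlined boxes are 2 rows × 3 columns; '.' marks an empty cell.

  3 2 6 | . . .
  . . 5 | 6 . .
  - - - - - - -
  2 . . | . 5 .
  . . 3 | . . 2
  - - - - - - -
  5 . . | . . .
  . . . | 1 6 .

Step 1. [r6c1∈{4}] nothing but 4 survives at r6c1 ⇒ r6c1=4.
Step 2. [r4c4∈{4}] r4c4 has the single candidate 4, so r4c4=4.
Step 3. [r4c5∈{1}] r4c5 is down to just 1. So r4c5=1.
Step 4. [r5c2∈{1,3,6}] across row 5, 6 lands solely at r5c2 ⇒ r5c2=6.
Step 5. [r2c2∈{1,4}] across box 1, 4 lands solely at r2c2 ⇒ r2c2=4.
Step 6. [r5c4∈{2,3}] in col 4, 2 fits only at r5c4 ⇒ r5c4=2.
Step 7. [r1c6∈{1,4,5}] across row 1, 1 lands solely at r1c6. So r1c6=1.
Step 8. [r2c6∈{3}] r2c6 is down to just 3. So r2c6=3.
Step 9. [r5c5∈{3,4}] row 5 places 3 nowhere but r5c5, so r5c5=3.
Step 10. [r3c2∈{1}] r3c2 is down to just 1 ⇒ r3c2=1.
Step 11. [r3c4∈{3}] r3c4 is down to just 3, so r3c4=3.
Step 12. [r4c2∈{5}] only 5 remains possible at r4c2. So r4c2=5.
Step 13. [r6c6∈{5}] r6c6 is down to just 5. So r6c6=5.
Step 14. [r2c5∈{2}] only 2 remains possible at r2c5. So r2c5=2.
Step 15. [r5c3∈{1}] r5c3's peers cover all but 1, so r5c3=1.
Step 16. [r2c1∈{1}] r2c1 is down to just 1. So r2c1=1.
Step 17. [r4c1∈{6}] r4c1's peers cover all but 6 ⇒ r4c1=6.
Step 18. [r3c6∈{6}] r3c6 is down to just 6, so r3c6=6.
Step 19. [r1c4∈{5}] nothing but 5 survives at r1c4, so r1c4=5.
Step 20. [r5c6∈{4}] nothing but 4 survives at r5c6 ⇒ r5c6=4.
Step 21. [r3c3∈{4}] r3c3 is down to just 4, so r3c3=4.
Step 22. [r6c3∈{2}] r6c3 has the single candidate 2. So r6c3=2.
Step 23. [r6c2∈{3}] nothing but 3 survives at r6c2. So r6c2=3.
Step 24. [r1c5∈{4}] r1c5's peers cover all but 4 ⇒ r1c5=4.

Answer: 3 2 6 5 4 1 / 1 4 5 6 2 3 / 2 1 4 3 5 6 / 6 5 3 4 1 2 / 5 6 1 2 3 4 / 4 3 2 1 6 5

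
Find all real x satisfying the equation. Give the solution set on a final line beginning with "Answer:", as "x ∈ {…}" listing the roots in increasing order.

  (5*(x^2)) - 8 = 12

Step 1. [(5*(x^2)) - 8 = 12] the outer -8 inverts by adding 8 ⇒ sub: 5*(x^2) = 20.
Step 2. [5*(x^2) = 20] 5·(inner) — divide through by 5 ⇒ div: x^2 = 4.
Step 3. [x^2 = 4] √ both sides: 4 ≥ 0 gives two branches, so sqrt: x = 2 or -2.

Answer: x ∈ {-2, 2}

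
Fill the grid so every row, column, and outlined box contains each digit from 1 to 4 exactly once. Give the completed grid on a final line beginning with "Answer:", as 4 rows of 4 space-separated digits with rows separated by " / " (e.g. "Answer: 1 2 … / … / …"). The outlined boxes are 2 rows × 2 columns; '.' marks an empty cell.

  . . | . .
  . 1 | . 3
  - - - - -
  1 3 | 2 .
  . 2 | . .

Step 1. [r2c3∈{4}] only 4 remains possible at r2c3. So r2c3=4.
Step 2. [r1c4∈{1,2}] in col 4, 2 fits only at r1c4, so r1c4=2.
Step 3. [r4c1∈{4}] r4c1 has the single candidate 4 ⇒ r4c1=4.
Step 4. [r4c4∈{1}] nothing but 1 survives at r4c4. So r4c4=1.
Step 5. [r1c1∈{3}] only 3 remains possible at r1c1 ⇒ r1c1=3.
Step 6. [r4c3∈{3}] nothing but 3 survives at r4c3, so r4c3=3.
Step 7. [r3c4∈{4}] only 4 remains possible at r3c4, so r3c4=4.
Step 8. [r2c1∈{2}] r2c1 has the single candidate 2 ⇒ r2c1=2.
Step 9. [r1c2∈{4}] r1c2 has the single candidate 4 ⇒ r1c2=4.
Step 10. [r1c3∈{1}] nothing but 1 survives at r1c3, so r1c3=1.

Answer: 3 4 1 2 / 2 1 4 3 / 1 3 2 4 / 4 2 3 1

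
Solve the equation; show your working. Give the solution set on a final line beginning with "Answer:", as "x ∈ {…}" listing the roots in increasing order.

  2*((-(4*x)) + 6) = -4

Step 1. [2*((-(4*x)) + 6) = -4] leading coefficient 2: divide by 2 ⇒ div: (-(4*x)) + 6 = -2.
Step 2. [(-(4*x)) + 6 = -2] subtract 6: x sits inside (… + 6), so sub: -(4*x) = -8.
Step 3. [-(4*x) = -8] LHS negated; negate both sides ⇒ neg: 4*x = 8.
Step 4. [4*x = 8] leading coefficient 4: divide by 4. So div: x = 2.

Answer: x ∈ {2}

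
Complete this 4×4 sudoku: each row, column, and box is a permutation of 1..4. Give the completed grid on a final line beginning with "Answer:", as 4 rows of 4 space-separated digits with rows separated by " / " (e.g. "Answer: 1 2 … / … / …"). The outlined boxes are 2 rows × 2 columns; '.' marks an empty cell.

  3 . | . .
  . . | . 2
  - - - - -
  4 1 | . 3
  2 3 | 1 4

Step 1. [r2c2∈{4}] r2c2 has the single candidate 4 ⇒ r2c2=4.
Step 2. [r1c2∈{2}] only 2 remains possible at r1c2. So r1c2=2.
Step 3. [r1c4∈{1}] nothing but 1 survives at r1c4, so r1c4=1.
Step 4. [r2c1∈{1}] r2c1's peers cover all but 1. So r2c1=1.
Step 5. [r2c3∈{3}] r2c3's peers cover all but 3. So r2c3=3.
Step 6. [r3c3∈{2}] r3c3 has the single candidate 2. So r3c3=2.
Step 7. [r1c3∈{4}] only 4 remains possible at r1c3, so r1c3=4.

Answer: 3 2 4 1 / 1 4 3 2 / 4 1 2 3 / 2 3 1 4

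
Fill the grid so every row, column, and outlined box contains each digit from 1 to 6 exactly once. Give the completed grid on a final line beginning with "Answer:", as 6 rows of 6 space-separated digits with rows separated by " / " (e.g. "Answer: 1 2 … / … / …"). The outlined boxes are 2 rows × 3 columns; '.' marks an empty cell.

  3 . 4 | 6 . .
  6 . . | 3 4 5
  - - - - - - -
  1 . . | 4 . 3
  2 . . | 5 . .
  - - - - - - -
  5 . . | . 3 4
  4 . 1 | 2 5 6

Step 1. [r2c3∈{2}] r2c3 is down to just 2 ⇒ r2c3=2.
Step 2. [r5c3∈{6}] r5c3 has the single candidate 6. So r5c3=6.
Step 3. [r1c6∈{1,2}] across col 6, 2 lands solely at r1c6, so r1c6=2.
Step 4. [r1c2∈{1,5}] r1c2 is the only open cell in row 1 admitting 5. So r1c2=5.
Step 5. [r4c2∈{3,4,6}] row 4 places 4 nowhere but r4c2 ⇒ r4c2=4.
Step 6. [r4c5∈{1,6}] across row 4, 6 lands solely at r4c5. So r4c5=6.
Step 7. [r3c3∈{5}] r3c3 is down to just 5. So r3c3=5.
Step 8. [r6c2∈{3}] only 3 remains possible at r6c2, so r6c2=3.
Step 9. [r4c3∈{3}] r4c3's peers cover all but 3. So r4c3=3.
Step 10. [r5c2∈{2}] r5c2 is down to just 2 ⇒ r5c2=2.
Step 11. [r4c6∈{1}] r4c6 has the single candidate 1, so r4c6=1.
Step 12. [r5c4∈{1}] r5c4's peers cover all but 1. So r5c4=1.
Step 13. [r1c5∈{1}] only 1 remains possible at r1c5. So r1c5=1.
Step 14. [r2c2∈{1}] nothing but 1 survives at r2c2, so r2c2=1.
Step 15. [r3c2∈{6}] nothing but 6 survives at r3c2 ⇒ r3c2=6.
Step 16. [r3c5∈{2}] r3c5's peers cover all but 2. So r3c5=2.

Answer: 3 5 4 6 1 2 / 6 1 2 3 4 5 / 1 6 5 4 2 3 / 2 4 3 5 6 1 / 5 2 6 1 3 4 / 4 3 1 2 5 6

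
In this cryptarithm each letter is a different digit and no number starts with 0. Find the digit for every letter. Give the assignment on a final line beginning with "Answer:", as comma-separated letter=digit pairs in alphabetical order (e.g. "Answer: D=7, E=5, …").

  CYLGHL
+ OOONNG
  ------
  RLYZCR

Step 1. [col 1: L + G ≡ R (mod 10)] several values work for G in column 1 (L + G ≡ R (mod 10), carry-in 0); try G=3 ⇒ G=3.
Step 2. [col 1: L + G ≡ R (mod 10)] several values work for L in column 1 (L + G ≡ R (mod 10), carry-in 0); try L=6 ⇒ L=6.
Step 3. [col 1: L + G ≡ R (mod 10)] column 1 reads L+G+carry(0)=R with L=6, G=3; with digits 3,6 already taken and all letters distinct, the only value for R is 9, so R=9.
Step 4. [col 2: H + N ≡ C (mod 10)] H=7 is one option consistent with column 2 (H + N ≡ C (mod 10), carry-in 0) — take it ⇒ H=7.
Step 5. [col 2: H + N ≡ C (mod 10)] several values work for C in column 2 (H + N ≡ C (mod 10), carry-in 0); try C=5 ⇒ C=5.
Step 6. [col 2: H + N ≡ C (mod 10)] column 2 reads H+N+carry(0)=C with H=7, C=5; with digits 3,5,6,7,9 already taken and all letters distinct, the only value for N is 8. So N=8.
Step 7. [col 3: G + N ≡ Z (mod 10)] in column 3 we have G+N≡Z with carry-in 1; given G=3, N=8 and digits 3,5,6,7,8,9 already taken and all letters distinct, that pins Z to 2, so Z=2.
Step 8. [col 4: L + O ≡ Y (mod 10)] column 4 reads L+O+carry(1)=Y with L=6; with digits 2,3,5,6,7,8,9 already taken and all letters distinct, the only value for O is 4. So O=4.
Step 9. [col 4: L + O ≡ Y (mod 10)] from column 4 (L=6, O=4, carry-in 1, digits 2,3,4,5,6,7,8,9 already taken and all letters distinct): Y must equal 1, so Y=1.

Answer: C=5, G=3, H=7, L=6, N=8, O=4, R=9, Y=1, Z=2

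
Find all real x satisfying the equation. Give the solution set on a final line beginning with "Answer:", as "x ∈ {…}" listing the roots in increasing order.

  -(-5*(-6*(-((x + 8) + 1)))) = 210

Step 1. [-(-5*(-6*(-((x + 8) + 1)))) = 210] leading − — multiply by −1. So neg: -5*(-6*(-((x + 8) + 1))) = -210.
Step 2. [-5*(-6*(-((x + 8) + 1))) = -210] LHS = -5·(…); ÷-5 both sides ⇒ div: -6*(-((x + 8) + 1)) = 42.
Step 3. [-6*(-((x + 8) + 1)) = 42] LHS = -6·(…); ÷-6 both sides ⇒ div: -((x + 8) + 1) = -7.
Step 4. [-((x + 8) + 1) = -7] leading − — multiply by −1 ⇒ neg: (x + 8) + 1 = 7.
Step 5. [(x + 8) + 1 = 7] subtract 1: x sits inside (… + 1). So sub: x + 8 = 6.
Step 6. [x + 8 = 6] peel the +8: subtract 8 from each side ⇒ sub: x = -2.

Answer: x ∈ {-2}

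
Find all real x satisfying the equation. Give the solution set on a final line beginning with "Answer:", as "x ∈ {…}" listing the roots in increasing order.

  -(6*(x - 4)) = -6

Step 1. [-(6*(x - 4)) = -6] flip signs both sides, so neg: 6*(x - 4) = 6.
Step 2. [6*(x - 4) = 6] leading coefficient 6: divide by 6. So div: x - 4 = 1.
Step 3. [x - 4 = 1] -4 is outermost — add 4 both sides ⇒ sub: x = 5.

Answer: x ∈ {5}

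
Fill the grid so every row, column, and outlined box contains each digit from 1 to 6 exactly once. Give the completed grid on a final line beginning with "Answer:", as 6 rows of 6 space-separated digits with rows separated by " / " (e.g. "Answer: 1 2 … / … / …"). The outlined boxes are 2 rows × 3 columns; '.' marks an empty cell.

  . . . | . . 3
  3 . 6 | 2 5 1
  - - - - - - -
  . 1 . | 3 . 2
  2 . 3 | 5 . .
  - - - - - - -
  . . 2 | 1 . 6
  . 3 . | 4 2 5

Step 1. [r1c5∈{4,6}] 4 has one home in box 2: r1c5 ⇒ r1c5=4.
Step 2. [r4c2∈{4,6}] r4c2 is the only open cell in col 2 admitting 6 ⇒ r4c2=6.
Step 3. [r6c3∈{1}] only 1 remains possible at r6c3. So r6c3=1.
Step 4. [r1c3∈{5}] r1c3 is down to just 5, so r1c3=5.
Step 5. [r3c1∈{4,5}] 5 has one home in row 3: r3c1. So r3c1=5.
Step 6. [r5c1∈{4}] only 4 remains possible at r5c1, so r5c1=4.
Step 7. [r1c2∈{2}] r1c2's peers cover all but 2 ⇒ r1c2=2.
Step 8. [r1c1∈{1}] r1c1's peers cover all but 1. So r1c1=1.
Step 9. [r3c3∈{4}] nothing but 4 survives at r3c3, so r3c3=4.
Step 10. [r4c5∈{1}] r4c5 is down to just 1, so r4c5=1.
Step 11. [r3c5∈{6}] r3c5 has the single candidate 6, so r3c5=6.
Step 12. [r5c5∈{3}] only 3 remains possible at r5c5, so r5c5=3.
Step 13. [r6c1∈{6}] nothing but 6 survives at r6c1. So r6c1=6.
Step 14. [r2c2∈{4}] r2c2 is down to just 4 ⇒ r2c2=4.
Step 15. [r5c2∈{5}] r5c2's peers cover all but 5 ⇒ r5c2=5.
Step 16. [r1c4∈{6}] r1c4 is down to just 6. So r1c4=6.
Step 17. [r4c6∈{4}] r4c6's peers cover all but 4 ⇒ r4c6=4.

Answer: 1 2 5 6 4 3 / 3 4 6 2 5 1 / 5 1 4 3 6 2 / 2 6 3 5 1 4 / 4 5 2 1 3 6 / 6 3 1 4 2 5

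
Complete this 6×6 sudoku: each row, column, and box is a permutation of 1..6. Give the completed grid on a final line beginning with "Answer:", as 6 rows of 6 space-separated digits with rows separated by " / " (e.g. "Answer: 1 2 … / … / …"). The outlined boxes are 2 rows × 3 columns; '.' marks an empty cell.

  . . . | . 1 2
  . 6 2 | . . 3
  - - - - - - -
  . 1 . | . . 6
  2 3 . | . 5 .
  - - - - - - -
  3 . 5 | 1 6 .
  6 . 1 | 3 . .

Step 1. [r4c4∈{4}] r4c4's peers cover all but 4. So r4c4=4.
Step 2. [r1c2∈{4,5}] r1c2 is the only open cell in col 2 admitting 5. So r1c2=5.
Step 3. [r1c1∈{4}] r1c1 has the single candidate 4. So r1c1=4.
Step 4. [r6c5∈{2,4}] r6c5 is the only open cell in box 6 admitting 2. So r6c5=2.
Step 5. [r5c6∈{4}] nothing but 4 survives at r5c6 ⇒ r5c6=4.
Step 6. [r2c4∈{5}] r2c4 is down to just 5 ⇒ r2c4=5.
Step 7. [r3c1∈{5}] r3c1's peers cover all but 5 ⇒ r3c1=5.
Step 8. [r6c2∈{4}] nothing but 4 survives at r6c2, so r6c2=4.
Step 9. [r3c3∈{4}] nothing but 4 survives at r3c3, so r3c3=4.
Step 10. [r3c4∈{2}] r3c4's peers cover all but 2. So r3c4=2.
Step 11. [r2c1∈{1}] nothing but 1 survives at r2c1. So r2c1=1.
Step 12. [r5c2∈{2}] r5c2 has the single candidate 2 ⇒ r5c2=2.
Step 13. [r4c6∈{1}] nothing but 1 survives at r4c6, so r4c6=1.
Step 14. [r4c3∈{6}] only 6 remains possible at r4c3, so r4c3=6.
Step 15. [r6c6∈{5}] r6c6 has the single candidate 5. So r6c6=5.
Step 16. [r1c4∈{6}] r1c4's peers cover all but 6 ⇒ r1c4=6.
Step 17. [r2c5∈{4}] r2c5 has the single candidate 4. So r2c5=4.
Step 18. [r1c3∈{3}] nothing but 3 survives at r1c3, so r1c3=3.
Step 19. [r3c5∈{3}] r3c5's peers cover all but 3, so r3c5=3.

Answer: 4 5 3 6 1 2 / 1 6 2 5 4 3 / 5 1 4 2 3 6 / 2 3 6 4 5 1 / 3 2 5 1 6 4 / 6 4 1 3 2 5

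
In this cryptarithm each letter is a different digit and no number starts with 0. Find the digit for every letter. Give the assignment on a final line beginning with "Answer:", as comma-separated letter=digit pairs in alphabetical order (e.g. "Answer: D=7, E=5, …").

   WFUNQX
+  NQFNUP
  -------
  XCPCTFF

Step 1. [col 1: X + P ≡ F (mod 10)] several values work for P in column 1 (X + P ≡ F (mod 10), carry-in 0); try P=3 ⇒ P=3.
Step 2. [col 1: X + P ≡ F (mod 10)] X=1 is one option consistent with column 1 (X + P ≡ F (mod 10), carry-in 0) — take it, so X=1.
Step 3. [col 1: X + P ≡ F (mod 10)] from column 1 (X=1, P=3, carry-in 0, digits 1,3 already taken and all letters distinct): F must equal 4, so F=4.
Step 4. [col 2: Q + U ≡ F (mod 10)] U=6 is one option consistent with column 2 (Q + U ≡ F (mod 10), carry-in 0) — take it, so U=6.
Step 5. [col 2: Q + U ≡ F (mod 10)] in column 2 we have Q+U≡F with carry-in 0; given U=6, F=4 and digits 1,3,4,6 already taken and all letters distinct, that pins Q to 8. So Q=8.
Step 6. [col 3: N + N ≡ T (mod 10)] from column 3 (nothing yet, carry-in 1, digits 1,3,4,6,8 already taken and all letters distinct): T must equal 5, so T=5.
Step 7. [col 3: N + N ≡ T (mod 10)] N=2 is one option consistent with column 3 (N + N ≡ T (mod 10), carry-in 1) — take it. So N=2.
Step 8. [col 4: U + F ≡ C (mod 10)] in column 4 we have U+F≡C with carry-in 0; given U=6, F=4 and digits 1,2,3,4,5,6,8 already taken and all letters distinct, that pins C to 0 ⇒ C=0.
Step 9. [col 6: W + N ≡ C (mod 10)] from column 6 (N=2, C=0, carry-in 1, digits 0,1,2,3,4,5,6,8 already taken and all letters distinct): W must equal 7, so W=7.

Answer: C=0, F=4, N=2, P=3, Q=8, T=5, U=6, W=7, X=1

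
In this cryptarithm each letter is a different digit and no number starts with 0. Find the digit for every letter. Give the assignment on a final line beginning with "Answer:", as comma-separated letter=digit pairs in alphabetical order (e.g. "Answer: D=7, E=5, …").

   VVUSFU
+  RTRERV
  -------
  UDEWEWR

Step 1. [col 1: U + V ≡ R (mod 10)] U=1 is one option consistent with column 1 (U + V ≡ R (mod 10), carry-in 0) — take it ⇒ U=1.
Step 2. [col 1: U + V ≡ R (mod 10)] no forcing yet in column 1 (carry-in 0); R=8 is free and consistent — try it ⇒ R=8.
Step 3. [col 1: U + V ≡ R (mod 10)] from column 1 (U=1, R=8, carry-in 0, digits 1,8 already taken and all letters distinct): V must equal 7 ⇒ V=7.
Step 4. [col 2: F + R ≡ W (mod 10)] several values work for F in column 2 (F + R ≡ W (mod 10), carry-in 0); try F=2, so F=2.
Step 5. [col 2: F + R ≡ W (mod 10)] in column 2 we have F+R≡W with carry-in 0; given F=2, R=8 and digits 1,2,7,8 already taken and all letters distinct, that pins W to 0, so W=0.
Step 6. [col 3: S + E ≡ E (mod 10)] column 3 reads S+E+carry(1)=E with nothing yet; with digits 0,1,2,7,8 already taken and all letters distinct, the only value for S is 9. So S=9.
Step 7. [col 3: S + E ≡ E (mod 10)] column 3 (S + E ≡ E (mod 10), carry-in 1) doesn't pin E yet; pick E=3 and continue, so E=3.
Step 8. [col 5: V + T ≡ E (mod 10)] column 5: given V=7, E=3, carry-in 1, and digits 0,1,2,3,7,8,9 already taken and all letters distinct, V+T≡E (mod 10) forces T=5 ⇒ T=5.
Step 9. [col 6: V + R ≡ D (mod 10)] in column 6 we have V+R≡D with carry-in 1; given V=7, R=8 and digits 0,1,2,3,5,7,8,9 already taken and all letters distinct, that pins D to 6. So D=6.

Answer: D=6, E=3, F=2, R=8, S=9, T=5, U=1, V=7, W=0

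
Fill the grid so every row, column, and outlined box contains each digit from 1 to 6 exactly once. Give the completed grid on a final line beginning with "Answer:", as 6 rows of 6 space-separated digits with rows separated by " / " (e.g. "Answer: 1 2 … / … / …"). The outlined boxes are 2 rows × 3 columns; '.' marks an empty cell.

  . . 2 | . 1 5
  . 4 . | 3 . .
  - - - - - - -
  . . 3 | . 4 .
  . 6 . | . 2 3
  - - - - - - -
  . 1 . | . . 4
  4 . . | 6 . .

Step 1. [r6c3∈{5}] r6c3 is down to just 5, so r6c3=5.
Step 2. [r2c1∈{1,5,6}] 5 has one home in row 2: r2c1, so r2c1=5.
Step 3. [r1c1∈{3,6}] in row 1, 6 fits only at r1c1. So r1c1=6.
Step 4. [r5c1∈{2,3}] in col 1, 3 fits only at r5c1, so r5c1=3.
Step 5. [r4c1∈{1}] only 1 remains possible at r4c1 ⇒ r4c1=1.
Step 6. [r3c6∈{1,6}] across row 3, 6 lands solely at r3c6. So r3c6=6.
Step 7. [r4c4∈{5}] only 5 remains possible at r4c4, so r4c4=5.
Step 8. [r6c2∈{2}] nothing but 2 survives at r6c2 ⇒ r6c2=2.
Step 9. [r4c3∈{4}] r4c3 is down to just 4 ⇒ r4c3=4.
Step 10. [r5c5∈{5}] r5c5 is down to just 5 ⇒ r5c5=5.
Step 11. [r2c6∈{2}] r2c6's peers cover all but 2. So r2c6=2.
Step 12. [r3c2∈{5}] r3c2 has the single candidate 5, so r3c2=5.
Step 13. [r2c3∈{1}] r2c3 has the single candidate 1, so r2c3=1.
Step 14. [r3c4∈{1}] only 1 remains possible at r3c4. So r3c4=1.
Step 15. [r3c1∈{2}] r3c1's peers cover all but 2, so r3c1=2.
Step 16. [r2c5∈{6}] r2c5's peers cover all but 6, so r2c5=6.
Step 17. [r6c5∈{3}] r6c5 has the single candidate 3 ⇒ r6c5=3.
Step 18. [r1c4∈{4}] r1c4 is down to just 4. So r1c4=4.
Step 19. [r1c2∈{3}] only 3 remains possible at r1c2, so r1c2=3.
Step 20. [r6c6∈{1}] nothing but 1 survives at r6c6. So r6c6=1.
Step 21. [r5c3∈{6}] r5c3 has the single candidate 6. So r5c3=6.
Step 22. [r5c4∈{2}] r5c4 has the single candidate 2. So r5c4=2.

Answer: 6 3 2 4 1 5 / 5 4 1 3 6 2 / 2 5 3 1 4 6 / 1 6 4 5 2 3 / 3 1 6 2 5 4 / 4 2 5 6 3 1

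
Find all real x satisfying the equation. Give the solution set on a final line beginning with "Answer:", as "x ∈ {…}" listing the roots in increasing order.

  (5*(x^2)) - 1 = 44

Step 1. [(5*(x^2)) - 1 = 44] peel the -1: add 1 from each side, so sub: 5*(x^2) = 45.
Step 2. [5*(x^2) = 45] LHS = 5·(…); ÷5 both sides. So div: x^2 = 9.
Step 3. [x^2 = 9] LHS squared, RHS 9 ≥ 0: apply √ (±), so sqrt: x = 3 or -3.

Answer: x ∈ {-3, 3}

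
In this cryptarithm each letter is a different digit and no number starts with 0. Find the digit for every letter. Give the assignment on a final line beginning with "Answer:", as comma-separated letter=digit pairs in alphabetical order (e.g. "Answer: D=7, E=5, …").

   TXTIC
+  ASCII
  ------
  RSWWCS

Step 1. [col 1: C + I ≡ S (mod 10)] several values work for S in column 1 (C + I ≡ S (mod 10), carry-in 0); try S=0, so S=0.
Step 2. [R] adding two 5-digit numbers gives at most 5+1 digits, and here it does — R is that final carry and must be 1, so R=1.
Step 3. [col 1: C + I ≡ S (mod 10)] several values work for C in column 1 (C + I ≡ S (mod 10), carry-in 0); try C=7. So C=7.
Step 4. [col 1: C + I ≡ S (mod 10)] column 1: given C=7, S=0, carry-in 0, and digits 0,1,7 already taken and all letters distinct, C+I≡S (mod 10) forces I=3. So I=3.
Step 5. [col 3: T + C ≡ W (mod 10)] T=8 is one option consistent with column 3 (T + C ≡ W (mod 10), carry-in 0) — take it ⇒ T=8.
Step 6. [col 3: T + C ≡ W (mod 10)] in column 3 we have T+C≡W with carry-in 0; given T=8, C=7 and digits 0,1,3,7,8 already taken and all letters distinct, that pins W to 5 ⇒ W=5.
Step 7. [col 4: X + S ≡ W (mod 10)] in column 4 we have X+S≡W with carry-in 1; given S=0, W=5 and digits 0,1,3,5,7,8 already taken and all letters distinct, that pins X to 4. So X=4.
Step 8. [col 5: T + A ≡ S (mod 10)] column 5 reads T+A+carry(0)=S with T=8, S=0; with digits 0,1,3,4,5,7,8 already taken and all letters distinct, the only value for A is 2 ⇒ A=2.

Answer: A=2, C=7, I=3, R=1, S=0, T=8, W=5, X=4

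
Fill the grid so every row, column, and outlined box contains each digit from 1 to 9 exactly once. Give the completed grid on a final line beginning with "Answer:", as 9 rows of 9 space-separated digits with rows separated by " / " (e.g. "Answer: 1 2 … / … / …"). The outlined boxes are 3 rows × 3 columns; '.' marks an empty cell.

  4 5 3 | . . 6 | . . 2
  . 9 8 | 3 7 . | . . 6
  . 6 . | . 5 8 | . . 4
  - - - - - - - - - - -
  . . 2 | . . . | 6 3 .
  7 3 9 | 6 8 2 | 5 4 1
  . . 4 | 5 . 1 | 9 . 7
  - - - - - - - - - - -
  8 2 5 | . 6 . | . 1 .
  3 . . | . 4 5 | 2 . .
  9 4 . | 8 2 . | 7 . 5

Step 1. [r8c4∈{1,7,9}] across box 8, 1 lands solely at r8c4 ⇒ r8c4=1.
Step 2. [r1c4∈{9}] r1c4 has the single candidate 9, so r1c4=9.
Step 3. [r7c6∈{3,7,9}] 9 has one home in box 8: r7c6, so r7c6=9.
Step 4. [r4c9∈{8}] nothing but 8 survives at r4c9 ⇒ r4c9=8.
Step 5. [r2c7∈{1}] r2c7 is down to just 1. So r2c7=1.
Step 6. [r8c8∈{6,8,9}] across row 8, 8 lands solely at r8c8. So r8c8=8.
Step 7. [r3c3∈{1,7}] 7 has one home in box 1: r3c3, so r3c3=7.
Step 8. [r4c4∈{4,7}] 4 has one home in col 4: r4c4. So r4c4=4.
Step 9. [r3c1∈{1,2}] 1 has one home in row 3: r3c1. So r3c1=1.
Step 10. [r7c7∈{3,4}] across row 7, 4 lands solely at r7c7, so r7c7=4.
Step 11. [r8c3∈{6}] r8c3 has the single candidate 6. So r8c3=6.
Step 12. [r9c6∈{3}] nothing but 3 survives at r9c6 ⇒ r9c6=3.
Step 13. [r1c5∈{1}] r1c5's peers cover all but 1. So r1c5=1.
Step 14. [r3c7∈{3}] only 3 remains possible at r3c7 ⇒ r3c7=3.
Step 15. [r3c4∈{2}] only 2 remains possible at r3c4 ⇒ r3c4=2.
Step 16. [r2c1∈{2}] only 2 remains possible at r2c1, so r2c1=2.
Step 17. [r8c2∈{7}] r8c2's peers cover all but 7. So r8c2=7.
Step 18. [r7c9∈{3}] r7c9's peers cover all but 3 ⇒ r7c9=3.
Step 19. [r2c8∈{5}] r2c8 has the single candidate 5. So r2c8=5.
Step 20. [r6c5∈{3}] nothing but 3 survives at r6c5. So r6c5=3.
Step 21. [r6c1∈{6}] r6c1's peers cover all but 6, so r6c1=6.
Step 22. [r1c7∈{8}] r1c7's peers cover all but 8. So r1c7=8.
Step 23. [r4c2∈{1}] r4c2's peers cover all but 1, so r4c2=1.
Step 24. [r9c3∈{1}] nothing but 1 survives at r9c3. So r9c3=1.
Step 25. [r2c6∈{4}] r2c6 is down to just 4. So r2c6=4.
Step 26. [r7c4∈{7}] r7c4 is down to just 7 ⇒ r7c4=7.
Step 27. [r4c1∈{5}] r4c1 is down to just 5. So r4c1=5.
Step 28. [r3c8∈{9}] r3c8's peers cover all but 9, so r3c8=9.
Step 29. [r6c2∈{8}] only 8 remains possible at r6c2. So r6c2=8.
Step 30. [r9c8∈{6}] r9c8 has the single candidate 6 ⇒ r9c8=6.
Step 31. [r6c8∈{2}] only 2 remains possible at r6c8 ⇒ r6c8=2.
Step 32. [r4c6∈{7}] r4c6's peers cover all but 7, so r4c6=7.
Step 33. [r1c8∈{7}] r1c8 is down to just 7, so r1c8=7.
Step 34. [r8c9∈{9}] r8c9's peers cover all but 9, so r8c9=9.
Step 35. [r4c5∈{9}] r4c5 is down to just 9. So r4c5=9.

Answer: 4 5 3 9 1 6 8 7 2 / 2 9 8 3 7 4 1 5 6 / 1 6 7 2 5 8 3 9 4 / 5 1 2 4 9 7 6 3 8 / 7 3 9 6 8 2 5 4 1 / 6 8 4 5 3 1 9 2 7 / 8 2 5 7 6 9 4 1 3 / 3 7 6 1 4 5 2 8 9 / 9 4 1 8 2 3 7 6 5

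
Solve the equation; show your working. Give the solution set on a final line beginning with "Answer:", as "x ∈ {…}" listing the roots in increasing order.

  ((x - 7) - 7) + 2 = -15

Step 1. [((x - 7) - 7) + 2 = -15] subtract 2: x sits inside (… + 2). So sub: (x - 7) - 7 = -17.
Step 2. [(x - 7) - 7 = -17] peel the -7: add 7 from each side ⇒ sub: x - 7 = -10.
Step 3. [x - 7 = -10] peel the -7: add 7 from each side. So sub: x = -3.

Answer: x ∈ {-3}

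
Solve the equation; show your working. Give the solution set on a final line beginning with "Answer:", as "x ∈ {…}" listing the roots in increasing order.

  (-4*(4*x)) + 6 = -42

Step 1. [(-4*(4*x)) + 6 = -42] the outer +6 inverts by subtracting 6. So sub: -4*(4*x) = -48.
Step 2. [-4*(4*x) = -48] LHS = -4·(…); ÷-4 both sides ⇒ div: 4*x = 12.
Step 3. [4*x = 12] 4 out front; divide by 4, so div: x = 3.

Answer: x ∈ {3}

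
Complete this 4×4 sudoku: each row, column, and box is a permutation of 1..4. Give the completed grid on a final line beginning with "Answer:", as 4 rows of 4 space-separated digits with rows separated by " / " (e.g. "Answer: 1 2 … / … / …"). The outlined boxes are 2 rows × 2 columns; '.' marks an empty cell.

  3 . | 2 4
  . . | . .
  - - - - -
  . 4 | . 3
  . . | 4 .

Step 1. [r3c1∈{1,2}] in row 3, 2 fits only at r3c1. So r3c1=2.
Step 2. [r2c4∈{1}] r2c4 has the single candidate 1, so r2c4=1.
Step 3. [r4c2∈{1,3}] across row 4, 3 lands solely at r4c2, so r4c2=3.
Step 4. [r4c4∈{2}] r4c4 is down to just 2, so r4c4=2.
Step 5. [r1c2∈{1}] r1c2's peers cover all but 1. So r1c2=1.
Step 6. [r2c1∈{4}] r2c1's peers cover all but 4 ⇒ r2c1=4.
Step 7. [r4c1∈{1}] r4c1's peers cover all but 1, so r4c1=1.
Step 8. [r3c3∈{1}] r3c3's peers cover all but 1. So r3c3=1.
Step 9. [r2c3∈{3}] r2c3 has the single candidate 3 ⇒ r2c3=3.
Step 10. [r2c2∈{2}] r2c2 has the single candidate 2. So r2c2=2.

Answer: 3 1 2 4 / 4 2 3 1 / 2 4 1 3 / 1 3 4 2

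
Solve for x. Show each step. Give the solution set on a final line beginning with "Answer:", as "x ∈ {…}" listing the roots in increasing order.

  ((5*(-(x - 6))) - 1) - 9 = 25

Step 1. [((5*(-(x - 6))) - 1) - 9 = 25] peel the -9: add 9 from each side, so sub: (5*(-(x - 6))) - 1 = 34.
Step 2. [(5*(-(x - 6))) - 1 = 34] -1 is outermost — add 1 both sides. So sub: 5*(-(x - 6)) = 35.
Step 3. [5*(-(x - 6)) = 35] leading coefficient 5: divide by 5 ⇒ div: -(x - 6) = 7.
Step 4. [-(x - 6) = 7] flip signs both sides, so neg: x - 6 = -7.
Step 5. [x - 6 = -7] peel the -6: add 6 from each side ⇒ sub: x = -1.

Answer: x ∈ {-1}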